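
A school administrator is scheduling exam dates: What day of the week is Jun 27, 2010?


Date: 2010-06-27
January 1, 2010 is a Friday
Day of year: 178
Offset from Jan 1: 177 days
177 mod 7 = 2
Result: Sunday

Sunday


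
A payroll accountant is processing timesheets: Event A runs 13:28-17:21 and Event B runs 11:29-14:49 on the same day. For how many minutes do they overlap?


Interval A: [808, 1041] minutes from midnight
Interval B: [689, 889] minutes from midnight
Overlap start = max(808, 689) = 808
Overlap end = min(1041, 889) = 889
Overlap = 889 - 808 = 81 minutes

81


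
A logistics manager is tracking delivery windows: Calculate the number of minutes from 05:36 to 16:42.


Start time: 05:36 = 336 minutes from midnight
End time: 16:42 = 1002 minutes from midnight
Difference: 1002 - 336 = 666 minutes
That is 11 hours and 6 minutes

666


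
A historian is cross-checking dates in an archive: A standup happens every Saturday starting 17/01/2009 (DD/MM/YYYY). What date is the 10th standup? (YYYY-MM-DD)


First occurrence: 2009-01-17 (occurrence 1)
Each occurrence is 7 days after the previous.
Occurrence 10 is 9 weeks after the first.
9 weeks = 63 days
2009-01-17 + 63 days = 2009-03-21

2009-03-21


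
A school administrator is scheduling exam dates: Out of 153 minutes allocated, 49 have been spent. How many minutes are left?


Total budget: 153 minutes
Time used: 49 minutes
Remaining: 153 - 49 = 104 minutes
Percent used: 32.0%
Percent remaining: 68.0%

104


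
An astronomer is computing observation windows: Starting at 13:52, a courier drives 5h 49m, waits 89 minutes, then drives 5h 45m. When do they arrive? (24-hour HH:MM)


Depart: 13:52
Leg 1: +349 min -> 19:41
Layover: +89 min -> 21:10
Leg 2: +345 min -> 02:55
Total travel: 783 minutes = 13h 3m
Arrival: 02:55

02:55


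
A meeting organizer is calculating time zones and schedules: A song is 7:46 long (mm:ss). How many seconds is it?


Minutes: 7
Extra seconds: 46
Seconds per minute: 60
Minutes to seconds: 7 x 60 = 420
Total: 420 + 46 = 466

466


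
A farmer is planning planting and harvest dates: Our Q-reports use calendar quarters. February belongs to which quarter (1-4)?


Month: February (month 2)
Q1: January-March (months 1-3)
Q2: April-June (months 4-6)
Q3: July-September (months 7-9)
Q4: October-December (months 10-12)
Month 2 falls in Q1

1


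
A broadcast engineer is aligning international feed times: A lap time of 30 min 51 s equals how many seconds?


Minutes: 30
Seconds: 51
Convert minutes to seconds: 30 x 60 = 1800
Add remaining seconds: 1800 + 51 = 1851

1851


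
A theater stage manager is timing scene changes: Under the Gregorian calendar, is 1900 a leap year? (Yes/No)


Year: 1900
Divisible by 4? 1900 / 4 = 475.0 -> Yes
Divisible by 100? 1900 / 100 = 19.0 -> Yes
Divisible by 400? 1900 / 400 = 4.75 -> No
Divisible by 100 but not 400, so NOT a leap year

No


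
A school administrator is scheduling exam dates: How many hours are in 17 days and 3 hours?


Days: 17
Extra hours: 3
Hours per day: 24
Days to hours: 17 x 24 = 408
Total: 408 + 3 = 411

411


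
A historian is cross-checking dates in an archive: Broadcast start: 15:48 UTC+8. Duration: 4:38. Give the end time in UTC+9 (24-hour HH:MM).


Start: 15:48 in UTC+8
Step 1 - add duration:
  minutes: 48 + 38 = 86 (carry 1h)
  hours: 15 + 4 + 1 = 20
  end in UTC+8: 20:26
Step 2 - convert UTC+8 -> UTC+9:
  offset difference: 9 - (8) = 1 hours
  20 + (1) = 21 -> mod 24 = 21
Result: 21:26 in UTC+9

21:26


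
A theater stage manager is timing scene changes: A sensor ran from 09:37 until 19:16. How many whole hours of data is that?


Start: 09:37
End: 19:16
Hour difference: 19 - 9 = 10 hours
Minute difference: 16 - 37 = -21 minutes
Total minutes: 579
Complete hours: 579 / 60 = 9 (remainder 39)

9


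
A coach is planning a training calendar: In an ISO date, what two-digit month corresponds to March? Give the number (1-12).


Calendar month order:
2. February
3. March <--
4. April
March is month number 3

3


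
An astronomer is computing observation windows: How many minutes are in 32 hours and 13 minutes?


Hours: 32
Extra minutes: 13
Minutes per hour: 60
Hours to minutes: 32 x 60 = 1920
Total: 1920 + 13 = 1933

1933


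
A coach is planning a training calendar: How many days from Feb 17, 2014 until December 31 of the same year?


Start: February 17, 2014
End: December 31, 2014
Days left in February: 11
March: 31
April: 30
May: 31
June: 30
... plus remaining months
Sum of remaining months: 306
Total: 11 + 306 = 317

317


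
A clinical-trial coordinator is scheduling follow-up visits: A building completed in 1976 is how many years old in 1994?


Birth year: 1976
Current year: 1994
Age = current year - birth year
Age = 1994 - 1976 = 18

18


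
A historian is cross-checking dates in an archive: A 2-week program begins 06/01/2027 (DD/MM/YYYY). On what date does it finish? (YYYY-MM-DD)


Start: 2027-01-06
Weeks to add: 2
Convert to days: 2 x 7 = 14 days
Add 14 days to 2027-01-06
Result: 2027-01-20

2027-01-20


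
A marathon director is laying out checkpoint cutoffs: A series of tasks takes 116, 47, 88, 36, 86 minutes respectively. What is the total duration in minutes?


Durations: 116, 47, 88, 36, 86
Running sum: 116
+ 47 = 163
+ 88 = 251
+ 36 = 287
+ 86 = 373
Total duration: 373 minutes
That is 6 hours and 13 minutes

373


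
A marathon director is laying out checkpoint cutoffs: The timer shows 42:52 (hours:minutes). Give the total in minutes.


Hours: 42
Minutes: 52
Convert hours to minutes: 42 x 60 = 2520
Add remaining minutes: 2520 + 52 = 2572

2572


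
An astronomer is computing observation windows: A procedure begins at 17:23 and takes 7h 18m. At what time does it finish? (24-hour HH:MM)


Start time: 17:23
Adding: 7 hours 18 minutes
Minutes: 23 + 18 = 41
Hours: 17 + 7 + 0 = 24
Hour wraparound: 24 mod 24 = 0
Result: 00:41

00:41


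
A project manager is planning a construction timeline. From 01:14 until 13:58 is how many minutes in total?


Start time: 01:14 = 74 minutes from midnight
End time: 13:58 = 838 minutes from midnight
Difference: 838 - 74 = 764 minutes
That is 12 hours and 44 minutes

764


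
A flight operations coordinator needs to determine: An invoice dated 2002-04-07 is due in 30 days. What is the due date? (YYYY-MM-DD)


Start: 2002-04-07
Adding 30 days
Days remaining in April: 23
After April: 7 days still to add
May 2002 has 31 days, need 7
Result: 2002-05-07

2002-05-07


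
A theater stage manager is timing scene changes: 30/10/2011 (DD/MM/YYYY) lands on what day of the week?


Date: 2011-10-30
January 1, 2011 is a Saturday
Day of year: 303
Offset from Jan 1: 302 days
302 mod 7 = 1
Result: Sunday

Sunday


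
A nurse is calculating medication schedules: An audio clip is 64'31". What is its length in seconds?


Minutes: 64
Seconds: 31
Convert minutes to seconds: 64 x 60 = 3840
Add remaining seconds: 3840 + 31 = 3871

3871


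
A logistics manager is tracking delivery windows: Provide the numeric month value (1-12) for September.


Calendar month order:
8. August
9. September <--
10. October
September is month number 9

9


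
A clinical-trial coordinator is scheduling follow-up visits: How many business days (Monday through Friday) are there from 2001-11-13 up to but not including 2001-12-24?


Start: 2001-11-13 (Tuesday)
End (exclusive): 2001-12-24 (Monday)
Total calendar days: 41
Full weeks: 41 // 7 = 5 -> 25 weekdays
Remaining 6 days starting on Tuesday:
  Tue(w), Wed(w), Thu(w), Fri(w), Sat(-), Sun(-) -> 4 weekdays
Total business days: 25 + 4 = 29

29


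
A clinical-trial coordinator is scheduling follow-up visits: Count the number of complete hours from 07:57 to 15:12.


Start: 07:57
End: 15:12
Hour difference: 15 - 7 = 8 hours
Minute difference: 12 - 57 = -45 minutes
Total minutes: 435
Complete hours: 435 / 60 = 7 (remainder 15)

7


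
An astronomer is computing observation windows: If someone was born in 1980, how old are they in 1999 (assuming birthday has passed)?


Birth year: 1980
Current year: 1999
Age = current year - birth year
Age = 1999 - 1980 = 19

19


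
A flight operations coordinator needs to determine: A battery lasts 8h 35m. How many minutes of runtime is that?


Hours: 8
Extra minutes: 35
Minutes per hour: 60
Hours to minutes: 8 x 60 = 480
Total: 480 + 35 = 515

515


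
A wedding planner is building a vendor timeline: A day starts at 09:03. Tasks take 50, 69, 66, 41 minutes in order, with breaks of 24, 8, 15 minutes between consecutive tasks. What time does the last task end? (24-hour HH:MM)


Start: 09:03 = 543 min from midnight
  after task 1 (50 min): 09:53
  after break (24 min): 10:17
  after task 2 (69 min): 11:26
  after break (8 min): 11:34
  after task 3 (66 min): 12:40
  after break (15 min): 12:55
  after task 4 (41 min): 13:36
Total elapsed: 273 minutes
End time: 13:36

13:36


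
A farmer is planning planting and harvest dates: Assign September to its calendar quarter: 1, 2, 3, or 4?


Month: September (month 9)
Q1: January-March (months 1-3)
Q2: April-June (months 4-6)
Q3: July-September (months 7-9)
Q4: October-December (months 10-12)
Month 9 falls in Q3

3


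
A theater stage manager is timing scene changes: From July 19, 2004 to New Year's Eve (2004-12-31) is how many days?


Start: July 19, 2004
End: December 31, 2004
Days left in July: 12
August: 31
September: 30
October: 31
November: 30
... plus remaining months
Sum of remaining months: 153
Total: 12 + 153 = 165

165


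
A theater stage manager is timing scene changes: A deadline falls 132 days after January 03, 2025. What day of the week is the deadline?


Start: 2025-01-03 (Friday)
Step 1 - find target date: add 132 days
  2025-01-03 + 132 days = 2025-05-15
Step 2 - day of week:
  132 mod 7 = 6
  Friday + 6 days -> Thursday
Result: Thursday (2025-05-15)

Thursday


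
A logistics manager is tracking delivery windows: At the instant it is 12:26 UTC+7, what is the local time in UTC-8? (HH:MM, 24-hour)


Local time: 12:26 at UTC+7 (offset 7h)
Target zone: UTC-8 (offset -8h)
Difference: -8 - (7) = -15 hours
Calculation: 12 + (-15) = -3
Wraparound: (-3) mod 24 = 21
Result: 21:26

21:26


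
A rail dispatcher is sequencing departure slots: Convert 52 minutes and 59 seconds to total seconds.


Minutes: 52
Extra seconds: 59
Seconds per minute: 60
Minutes to seconds: 52 x 60 = 3120
Total: 3120 + 59 = 3179

3179


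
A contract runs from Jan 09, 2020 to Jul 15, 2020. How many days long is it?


Start date: 2020-01-09
End date: 2020-07-15
Jan 2020: +23 days
Feb 2020: +29 days
Mar 2020: +31 days
... (4 more months)
Total: 188 days

188


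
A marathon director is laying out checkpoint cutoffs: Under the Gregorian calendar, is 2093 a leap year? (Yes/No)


Year: 2093
Divisible by 4? 2093 / 4 = 523.25 -> No
Not divisible by 4, so NOT a leap year

No


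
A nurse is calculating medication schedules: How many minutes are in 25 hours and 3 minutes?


Hours: 25
Minutes: 3
Convert hours to minutes: 25 x 60 = 1500
Add remaining minutes: 1500 + 3 = 1503

1503


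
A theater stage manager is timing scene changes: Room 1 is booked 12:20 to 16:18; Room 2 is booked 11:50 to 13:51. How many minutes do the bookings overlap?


Interval A: [740, 978] minutes from midnight
Interval B: [710, 831] minutes from midnight
Overlap start = max(740, 710) = 740
Overlap end = min(978, 831) = 831
Overlap = 831 - 740 = 91 minutes

91


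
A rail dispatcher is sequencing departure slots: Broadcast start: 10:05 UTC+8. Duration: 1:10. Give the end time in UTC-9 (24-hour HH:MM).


Start: 10:05 in UTC+8
Step 1 - add duration:
  minutes: 5 + 10 = 15
  hours: 10 + 1 + 0 = 11
  end in UTC+8: 11:15
Step 2 - convert UTC+8 -> UTC-9:
  offset difference: -9 - (8) = -17 hours
  11 + (-17) = -6 -> mod 24 = 18
Result: 18:15 in UTC-9

18:15


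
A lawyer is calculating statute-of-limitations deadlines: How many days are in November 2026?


Month: November
Year: 2026
November is a 30-day month
Total: 30 days

30


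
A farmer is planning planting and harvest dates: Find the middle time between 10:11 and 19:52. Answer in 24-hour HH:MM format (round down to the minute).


Start time: 10:11 = 611 minutes from midnight
End time: 19:52 = 1192 minutes from midnight
Sum: 611 + 1192 = 1803
Midpoint: 1803 / 2 = 901 minutes
Convert: 901 / 60 = 15 hours, 1 minutes
Result: 15:01

15:01


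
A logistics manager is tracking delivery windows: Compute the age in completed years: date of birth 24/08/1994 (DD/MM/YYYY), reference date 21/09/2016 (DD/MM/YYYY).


Birth: 1994-08-24
Reference: 2016-09-21
Year difference: 2016 - 1994 = 22
Has birthday (08-24) occurred by 09-21? Yes
Age in full years: 22

22


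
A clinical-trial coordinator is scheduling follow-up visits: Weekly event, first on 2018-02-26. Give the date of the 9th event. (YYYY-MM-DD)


First occurrence: 2018-02-26 (occurrence 1)
Each occurrence is 7 days after the previous.
Occurrence 9 is 8 weeks after the first.
8 weeks = 56 days
2018-02-26 + 56 days = 2018-04-23

2018-04-23


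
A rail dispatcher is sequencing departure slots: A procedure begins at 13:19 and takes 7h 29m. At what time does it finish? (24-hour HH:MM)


Start time: 13:19
Adding: 7 hours 29 minutes
Minutes: 19 + 29 = 48
Hours: 13 + 7 + 0 = 20
Result: 20:48

20:48


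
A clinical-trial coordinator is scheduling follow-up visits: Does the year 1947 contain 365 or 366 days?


Year: 1947
Check leap year rules:
Divisible by 4? No
1947 is not a leap year
Days: 365

365


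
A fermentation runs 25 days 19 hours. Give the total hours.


Days: 25
Extra hours: 19
Hours per day: 24
Days to hours: 25 x 24 = 600
Total: 600 + 19 = 619

619


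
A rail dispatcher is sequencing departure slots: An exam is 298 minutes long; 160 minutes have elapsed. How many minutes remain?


Total budget: 298 minutes
Time used: 160 minutes
Remaining: 298 - 160 = 138 minutes
Percent used: 53.7%
Percent remaining: 46.3%

138


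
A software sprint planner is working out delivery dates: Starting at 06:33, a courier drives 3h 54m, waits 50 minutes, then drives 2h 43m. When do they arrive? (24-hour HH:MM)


Depart: 06:33
Leg 1: +234 min -> 10:27
Layover: +50 min -> 11:17
Leg 2: +163 min -> 14:00
Total travel: 447 minutes = 7h 27m
Arrival: 14:00

14:00


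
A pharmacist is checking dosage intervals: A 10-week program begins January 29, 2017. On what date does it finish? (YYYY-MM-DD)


Start: 2017-01-29
Weeks to add: 10
Convert to days: 10 x 7 = 70 days
Add 70 days to 2017-01-29
Result: 2017-04-09

2017-04-09


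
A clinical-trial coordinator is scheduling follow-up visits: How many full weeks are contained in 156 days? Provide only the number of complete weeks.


Total days: 156
Days per week: 7
Division: 156 / 7 = 22 remainder 2
Complete weeks: 22
Remaining days: 2

22


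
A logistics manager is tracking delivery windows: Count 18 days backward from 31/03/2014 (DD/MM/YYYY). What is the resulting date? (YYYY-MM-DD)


Start: 2014-03-31
Subtracting 18 days
Days already passed in March: 31
Result: 2014-03-13

2014-03-13


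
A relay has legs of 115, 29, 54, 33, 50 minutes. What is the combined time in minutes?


Durations: 115, 29, 54, 33, 50
Running sum: 115
+ 29 = 144
+ 54 = 198
+ 33 = 231
+ 50 = 281
Total duration: 281 minutes
That is 4 hours and 41 minutes

281


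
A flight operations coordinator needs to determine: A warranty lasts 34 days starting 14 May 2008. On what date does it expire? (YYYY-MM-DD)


Start: 2008-05-14
Adding 34 days
Days remaining in May: 17
After May: 17 days still to add
June 2008 has 30 days, need 17
Result: 2008-06-17

2008-06-17


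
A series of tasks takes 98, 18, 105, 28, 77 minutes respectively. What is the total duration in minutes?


Durations: 98, 18, 105, 28, 77
Running sum: 98
+ 18 = 116
+ 105 = 221
+ 28 = 249
+ 77 = 326
Total duration: 326 minutes
That is 5 hours and 26 minutes

326


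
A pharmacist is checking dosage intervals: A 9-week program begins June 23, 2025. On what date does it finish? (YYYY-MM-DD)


Start: 2025-06-23
Weeks to add: 9
Convert to days: 9 x 7 = 63 days
Add 63 days to 2025-06-23
Result: 2025-08-25

2025-08-25


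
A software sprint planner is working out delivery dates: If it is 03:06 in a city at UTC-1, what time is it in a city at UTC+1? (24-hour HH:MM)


Local time: 03:06 at UTC-1 (offset -1h)
Target zone: UTC+1 (offset 1h)
Difference: 1 - (-1) = 2 hours
Calculation: 3 + (2) = 5
Result: 05:06

05:06


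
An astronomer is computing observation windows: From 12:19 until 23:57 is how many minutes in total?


Start time: 12:19 = 739 minutes from midnight
End time: 23:57 = 1437 minutes from midnight
Difference: 1437 - 739 = 698 minutes
That is 11 hours and 38 minutes

698


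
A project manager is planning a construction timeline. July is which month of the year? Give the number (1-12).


Calendar month order:
6. June
7. July <--
8. August
July is month number 7

7


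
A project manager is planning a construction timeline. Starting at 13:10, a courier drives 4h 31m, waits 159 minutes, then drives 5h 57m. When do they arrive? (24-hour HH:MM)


Depart: 13:10
Leg 1: +271 min -> 17:41
Layover: +159 min -> 20:20
Leg 2: +357 min -> 02:17
Total travel: 787 minutes = 13h 7m
Arrival: 02:17

02:17


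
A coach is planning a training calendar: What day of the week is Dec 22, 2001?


Date: 2001-12-22
January 1, 2001 is a Monday
Day of year: 356
Offset from Jan 1: 355 days
355 mod 7 = 5
Result: Saturday

Saturday


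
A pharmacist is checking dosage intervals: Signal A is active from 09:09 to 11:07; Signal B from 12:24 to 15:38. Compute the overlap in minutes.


Interval A: [549, 667] minutes from midnight
Interval B: [744, 938] minutes from midnight
Overlap start = max(549, 744) = 744
Overlap end = min(667, 938) = 667
End <= start, so the intervals do not overlap: 0 minutes

0


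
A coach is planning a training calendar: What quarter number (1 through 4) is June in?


Month: June (month 6)
Q1: January-March (months 1-3)
Q2: April-June (months 4-6)
Q3: July-September (months 7-9)
Q4: October-December (months 10-12)
Month 6 falls in Q2

2


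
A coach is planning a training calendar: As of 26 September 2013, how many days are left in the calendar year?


Start: September 26, 2013
End: December 31, 2013
Days left in September: 4
October: 31
November: 30
December: 31
Sum of remaining months: 92
Total: 4 + 92 = 96

96


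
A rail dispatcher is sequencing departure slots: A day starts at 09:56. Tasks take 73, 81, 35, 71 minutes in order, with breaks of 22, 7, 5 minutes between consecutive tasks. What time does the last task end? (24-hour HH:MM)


Start: 09:56 = 596 min from midnight
  after task 1 (73 min): 11:09
  after break (22 min): 11:31
  after task 2 (81 min): 12:52
  after break (7 min): 12:59
  after task 3 (35 min): 13:34
  after break (5 min): 13:39
  after task 4 (71 min): 14:50
Total elapsed: 294 minutes
End time: 14:50

14:50


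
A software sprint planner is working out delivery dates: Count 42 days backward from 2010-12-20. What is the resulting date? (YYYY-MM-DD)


Start: 2010-12-20
Subtracting 42 days
Days already passed in December: 20
After going back through December: 22 more days to subtract
November 2010 has 30 days, need 22
Result: 2010-11-08

2010-11-08


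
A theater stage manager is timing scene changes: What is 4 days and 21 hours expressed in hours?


Days: 4
Extra hours: 21
Hours per day: 24
Days to hours: 4 x 24 = 96
Total: 96 + 21 = 117

117


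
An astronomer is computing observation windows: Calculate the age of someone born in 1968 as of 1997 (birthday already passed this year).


Birth year: 1968
Current year: 1997
Age = current year - birth year
Age = 1997 - 1968 = 29

29


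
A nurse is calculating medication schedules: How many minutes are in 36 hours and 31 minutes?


Hours: 36
Minutes: 31
Convert hours to minutes: 36 x 60 = 2160
Add remaining minutes: 2160 + 31 = 2191

2191


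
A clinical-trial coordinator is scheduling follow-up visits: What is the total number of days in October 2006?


Month: October
Year: 2006
October is a 31-day month
Total: 31 days

31


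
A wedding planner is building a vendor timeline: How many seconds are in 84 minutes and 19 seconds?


Minutes: 84
Seconds: 19
Convert minutes to seconds: 84 x 60 = 5040
Add remaining seconds: 5040 + 19 = 5059

5059


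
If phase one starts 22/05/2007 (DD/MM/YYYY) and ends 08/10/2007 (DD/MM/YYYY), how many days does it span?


Start date: 2007-05-22
End date: 2007-10-08
May 2007: +10 days
Jun 2007: +30 days
Jul 2007: +31 days
... (3 more months)
Total: 139 days

139


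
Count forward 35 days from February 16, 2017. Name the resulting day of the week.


Start: 2017-02-16 (Thursday)
Step 1 - find target date: add 35 days
  2017-02-16 + 35 days = 2017-03-23
Step 2 - day of week:
  35 mod 7 = 0
  Thursday + 0 days -> Thursday
Result: Thursday (2017-03-23)

Thursday


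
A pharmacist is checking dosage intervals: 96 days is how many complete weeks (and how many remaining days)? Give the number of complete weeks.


Total days: 96
Days per week: 7
Division: 96 / 7 = 13 remainder 5
Complete weeks: 13
Remaining days: 5

13


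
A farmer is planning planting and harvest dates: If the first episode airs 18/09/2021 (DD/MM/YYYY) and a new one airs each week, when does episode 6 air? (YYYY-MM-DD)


First occurrence: 2021-09-18 (occurrence 1)
Each occurrence is 7 days after the previous.
Occurrence 6 is 5 weeks after the first.
5 weeks = 35 days
2021-09-18 + 35 days = 2021-10-23

2021-10-23


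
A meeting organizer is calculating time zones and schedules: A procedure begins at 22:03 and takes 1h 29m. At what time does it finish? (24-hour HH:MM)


Start time: 22:03
Adding: 1 hours 29 minutes
Minutes: 3 + 29 = 32
Hours: 22 + 1 + 0 = 23
Result: 23:32

23:32


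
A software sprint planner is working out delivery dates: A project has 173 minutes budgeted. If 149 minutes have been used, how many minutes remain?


Total budget: 173 minutes
Time used: 149 minutes
Remaining: 173 - 149 = 24 minutes
Percent used: 86.1%
Percent remaining: 13.9%

24


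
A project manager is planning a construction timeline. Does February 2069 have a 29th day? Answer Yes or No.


Year: 2069
Divisible by 4? 2069 / 4 = 517.25 -> No
Not divisible by 4, so NOT a leap year

No


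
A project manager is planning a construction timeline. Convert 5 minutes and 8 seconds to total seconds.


Minutes: 5
Extra seconds: 8
Seconds per minute: 60
Minutes to seconds: 5 x 60 = 300
Total: 300 + 8 = 308

308


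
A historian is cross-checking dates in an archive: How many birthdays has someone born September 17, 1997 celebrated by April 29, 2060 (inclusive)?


Birth: 1997-09-17
Reference: 2060-04-29
Year difference: 2060 - 1997 = 63
Has birthday (09-17) occurred by 04-29? No
Birthday not yet reached this year -> subtract 1
Age in full years: 62

62


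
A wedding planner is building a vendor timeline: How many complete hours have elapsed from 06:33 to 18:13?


Start: 06:33
End: 18:13
Hour difference: 18 - 6 = 12 hours
Minute difference: 13 - 33 = -20 minutes
Total minutes: 700
Complete hours: 700 / 60 = 11 (remainder 40)

11


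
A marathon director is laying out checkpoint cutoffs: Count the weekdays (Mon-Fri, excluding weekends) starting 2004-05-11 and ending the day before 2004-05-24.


Start: 2004-05-11 (Tuesday)
End (exclusive): 2004-05-24 (Monday)
Total calendar days: 13
Full weeks: 13 // 7 = 1 -> 5 weekdays
Remaining 6 days starting on Tuesday:
  Tue(w), Wed(w), Thu(w), Fri(w), Sat(-), Sun(-) -> 4 weekdays
Total business days: 5 + 4 = 9

9


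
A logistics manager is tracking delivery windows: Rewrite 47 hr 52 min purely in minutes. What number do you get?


Hours: 47
Extra minutes: 52
Minutes per hour: 60
Hours to minutes: 47 x 60 = 2820
Total: 2820 + 52 = 2872

2872


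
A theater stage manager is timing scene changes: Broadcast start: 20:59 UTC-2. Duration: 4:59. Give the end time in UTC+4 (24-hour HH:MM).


Start: 20:59 in UTC-2
Step 1 - add duration:
  minutes: 59 + 59 = 118 (carry 1h)
  hours: 20 + 4 + 1 = 25
  end in UTC-2: 01:58
Step 2 - convert UTC-2 -> UTC+4:
  offset difference: 4 - (-2) = 6 hours
  1 + (6) = 7 -> mod 24 = 7
Result: 07:58 in UTC+4

07:58


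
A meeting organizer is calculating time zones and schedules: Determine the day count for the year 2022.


Year: 2022
Check leap year rules:
Divisible by 4? No
2022 is not a leap year
Days: 365

365


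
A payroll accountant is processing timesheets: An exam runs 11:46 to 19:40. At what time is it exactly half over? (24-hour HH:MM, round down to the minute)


Start time: 11:46 = 706 minutes from midnight
End time: 19:40 = 1180 minutes from midnight
Sum: 706 + 1180 = 1886
Midpoint: 1886 / 2 = 943 minutes
Convert: 943 / 60 = 15 hours, 43 minutes
Result: 15:43

15:43


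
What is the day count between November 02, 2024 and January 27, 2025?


Start date: 2024-11-02
End date: 2025-01-27
Nov 2024: +29 days
Dec 2024: +31 days
Jan 2025: +26 days
Total: 86 days

86


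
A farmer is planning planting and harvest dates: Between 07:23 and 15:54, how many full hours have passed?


Start: 07:23
End: 15:54
Hour difference: 15 - 7 = 8 hours
Minute difference: 54 - 23 = 31 minutes
Total minutes: 511
Complete hours: 511 / 60 = 8 (remainder 31)

8


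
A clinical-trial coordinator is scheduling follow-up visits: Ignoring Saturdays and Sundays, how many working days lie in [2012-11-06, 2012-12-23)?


Start: 2012-11-06 (Tuesday)
End (exclusive): 2012-12-23 (Sunday)
Total calendar days: 47
Full weeks: 47 // 7 = 6 -> 30 weekdays
Remaining 5 days starting on Tuesday:
  Tue(w), Wed(w), Thu(w), Fri(w), Sat(-) -> 4 weekdays
Total business days: 30 + 4 = 34

34


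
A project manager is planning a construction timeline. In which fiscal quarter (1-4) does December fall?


Month: December (month 12)
Q1: January-March (months 1-3)
Q2: April-June (months 4-6)
Q3: July-September (months 7-9)
Q4: October-December (months 10-12)
Month 12 falls in Q4

4


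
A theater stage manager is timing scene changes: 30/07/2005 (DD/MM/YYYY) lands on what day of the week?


Date: 2005-07-30
January 1, 2005 is a Saturday
Day of year: 211
Offset from Jan 1: 210 days
210 mod 7 = 0
Result: Saturday

Saturday


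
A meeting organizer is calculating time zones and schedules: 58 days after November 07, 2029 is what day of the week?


Start: 2029-11-07 (Wednesday)
Step 1 - find target date: add 58 days
  2029-11-07 + 58 days = 2030-01-04
Step 2 - day of week:
  58 mod 7 = 2
  Wednesday + 2 days -> Friday
Result: Friday (2030-01-04)

Friday


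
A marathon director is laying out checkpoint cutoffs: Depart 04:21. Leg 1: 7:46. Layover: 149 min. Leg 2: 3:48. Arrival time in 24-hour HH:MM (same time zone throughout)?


Depart: 04:21
Leg 1: +466 min -> 12:07
Layover: +149 min -> 14:36
Leg 2: +228 min -> 18:24
Total travel: 843 minutes = 14h 3m
Arrival: 18:24

18:24


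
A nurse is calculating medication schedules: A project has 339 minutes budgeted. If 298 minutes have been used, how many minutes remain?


Total budget: 339 minutes
Time used: 298 minutes
Remaining: 339 - 298 = 41 minutes
Percent used: 87.9%
Percent remaining: 12.1%

41


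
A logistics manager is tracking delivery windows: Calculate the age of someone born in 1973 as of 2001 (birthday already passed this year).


Birth year: 1973
Current year: 2001
Age = current year - birth year
Age = 2001 - 1973 = 28

28


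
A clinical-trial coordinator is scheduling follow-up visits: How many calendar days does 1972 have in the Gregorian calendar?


Year: 1972
Check leap year rules:
Divisible by 4? Yes
Divisible by 100? No
1972 is a leap year
Days: 366

366


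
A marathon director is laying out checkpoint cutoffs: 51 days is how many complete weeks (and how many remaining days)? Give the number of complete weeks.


Total days: 51
Days per week: 7
Division: 51 / 7 = 7 remainder 2
Complete weeks: 7
Remaining days: 2

7


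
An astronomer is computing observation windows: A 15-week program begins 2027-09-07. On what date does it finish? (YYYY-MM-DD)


Start: 2027-09-07
Weeks to add: 15
Convert to days: 15 x 7 = 105 days
Add 105 days to 2027-09-07
Result: 2027-12-21

2027-12-21


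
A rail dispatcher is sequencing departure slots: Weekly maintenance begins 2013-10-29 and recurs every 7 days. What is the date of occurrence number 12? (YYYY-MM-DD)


First occurrence: 2013-10-29 (occurrence 1)
Each occurrence is 7 days after the previous.
Occurrence 12 is 11 weeks after the first.
11 weeks = 77 days
2013-10-29 + 77 days = 2014-01-14

2014-01-14


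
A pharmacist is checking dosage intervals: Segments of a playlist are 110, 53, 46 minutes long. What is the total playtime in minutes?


Durations: 110, 53, 46
Running sum: 110
+ 53 = 163
+ 46 = 209
Total duration: 209 minutes
That is 3 hours and 29 minutes

209


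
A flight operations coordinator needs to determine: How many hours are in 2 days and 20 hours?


Days: 2
Extra hours: 20
Hours per day: 24
Days to hours: 2 x 24 = 48
Total: 48 + 20 = 68

68


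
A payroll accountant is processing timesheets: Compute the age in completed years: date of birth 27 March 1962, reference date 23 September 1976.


Birth: 1962-03-27
Reference: 1976-09-23
Year difference: 1976 - 1962 = 14
Has birthday (03-27) occurred by 09-23? Yes
Age in full years: 14

14


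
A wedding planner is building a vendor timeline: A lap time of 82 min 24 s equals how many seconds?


Minutes: 82
Seconds: 24
Convert minutes to seconds: 82 x 60 = 4920
Add remaining seconds: 4920 + 24 = 4944

4944


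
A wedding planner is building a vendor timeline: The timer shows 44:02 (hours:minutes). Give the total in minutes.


Hours: 44
Minutes: 2
Convert hours to minutes: 44 x 60 = 2640
Add remaining minutes: 2640 + 2 = 2642

2642


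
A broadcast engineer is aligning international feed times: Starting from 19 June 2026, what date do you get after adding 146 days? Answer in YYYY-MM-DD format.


Start: 2026-06-19
Adding 146 days
Days remaining in June: 11
After June: 135 days still to add
July 2026: 31 days, 104 remaining
August 2026: 31 days, 73 remaining
September 2026: 30 days, 43 remaining
October 2026: 31 days, 12 remaining
Result: 2026-11-12

2026-11-12


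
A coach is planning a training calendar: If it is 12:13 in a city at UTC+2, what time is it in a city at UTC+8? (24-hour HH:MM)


Local time: 12:13 at UTC+2 (offset 2h)
Target zone: UTC+8 (offset 8h)
Difference: 8 - (2) = 6 hours
Calculation: 12 + (6) = 18
Result: 18:13

18:13


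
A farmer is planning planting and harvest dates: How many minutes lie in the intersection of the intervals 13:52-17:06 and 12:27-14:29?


Interval A: [832, 1026] minutes from midnight
Interval B: [747, 869] minutes from midnight
Overlap start = max(832, 747) = 832
Overlap end = min(1026, 869) = 869
Overlap = 869 - 832 = 37 minutes

37


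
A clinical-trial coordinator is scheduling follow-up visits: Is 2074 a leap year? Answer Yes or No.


Year: 2074
Divisible by 4? 2074 / 4 = 518.5 -> No
Not divisible by 4, so NOT a leap year

No


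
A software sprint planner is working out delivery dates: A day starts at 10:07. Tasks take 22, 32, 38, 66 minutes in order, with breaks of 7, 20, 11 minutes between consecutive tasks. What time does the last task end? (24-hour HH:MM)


Start: 10:07 = 607 min from midnight
  after task 1 (22 min): 10:29
  after break (7 min): 10:36
  after task 2 (32 min): 11:08
  after break (20 min): 11:28
  after task 3 (38 min): 12:06
  after break (11 min): 12:17
  after task 4 (66 min): 13:23
Total elapsed: 196 minutes
End time: 13:23

13:23


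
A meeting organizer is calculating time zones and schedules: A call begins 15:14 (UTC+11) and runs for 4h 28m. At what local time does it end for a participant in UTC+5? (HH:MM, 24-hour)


Start: 15:14 in UTC+11
Step 1 - add duration:
  minutes: 14 + 28 = 42
  hours: 15 + 4 + 0 = 19
  end in UTC+11: 19:42
Step 2 - convert UTC+11 -> UTC+5:
  offset difference: 5 - (11) = -6 hours
  19 + (-6) = 13 -> mod 24 = 13
Result: 13:42 in UTC+5

13:42


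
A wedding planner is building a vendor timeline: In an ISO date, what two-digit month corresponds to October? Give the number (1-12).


Calendar month order:
9. September
10. October <--
11. November
October is month number 10

10


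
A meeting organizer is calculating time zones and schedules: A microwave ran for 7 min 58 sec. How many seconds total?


Minutes: 7
Extra seconds: 58
Seconds per minute: 60
Minutes to seconds: 7 x 60 = 420
Total: 420 + 58 = 478

478


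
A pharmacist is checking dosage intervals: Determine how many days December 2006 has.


Month: December
Year: 2006
December is a 31-day month
Total: 31 days

31


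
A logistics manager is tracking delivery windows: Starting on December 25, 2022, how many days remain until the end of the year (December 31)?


Start: December 25, 2022
End: December 31, 2022
Days left in December: 6
Total: 6 days

6


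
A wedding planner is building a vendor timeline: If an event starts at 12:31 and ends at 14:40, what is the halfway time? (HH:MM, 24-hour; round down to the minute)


Start time: 12:31 = 751 minutes from midnight
End time: 14:40 = 880 minutes from midnight
Sum: 751 + 880 = 1631
Midpoint: 1631 / 2 = 815 minutes
Convert: 815 / 60 = 13 hours, 35 minutes
Result: 13:35

13:35


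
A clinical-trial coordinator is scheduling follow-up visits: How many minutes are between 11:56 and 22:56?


Start time: 11:56 = 716 minutes from midnight
End time: 22:56 = 1376 minutes from midnight
Difference: 1376 - 716 = 660 minutes
That is 11 hours and 0 minutes

660


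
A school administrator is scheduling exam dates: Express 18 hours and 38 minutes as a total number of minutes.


Hours: 18
Extra minutes: 38
Minutes per hour: 60
Hours to minutes: 18 x 60 = 1080
Total: 1080 + 38 = 1118

1118


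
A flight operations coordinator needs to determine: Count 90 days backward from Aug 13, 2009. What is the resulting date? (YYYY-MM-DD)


Start: 2009-08-13
Subtracting 90 days
Days already passed in August: 13
After going back through August: 77 more days to subtract
July 2009: 31 days, 46 remaining
June 2009: 30 days, 16 remaining
May 2009 has 31 days, need 16
Result: 2009-05-15

2009-05-15


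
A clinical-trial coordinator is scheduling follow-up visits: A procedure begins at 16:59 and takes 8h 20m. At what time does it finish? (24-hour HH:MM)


Start time: 16:59
Adding: 8 hours 20 minutes
Minutes: 59 + 20 = 79
Minute overflow: 79 >= 60, so carry 1 hour, minutes = 19
Hours: 16 + 8 + 1 = 25
Hour wraparound: 25 mod 24 = 1
Result: 01:19

01:19


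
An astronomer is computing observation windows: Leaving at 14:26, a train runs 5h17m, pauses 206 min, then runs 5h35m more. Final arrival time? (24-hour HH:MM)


Depart: 14:26
Leg 1: +317 min -> 19:43
Layover: +206 min -> 23:09
Leg 2: +335 min -> 04:44
Total travel: 858 minutes = 14h 18m
Arrival: 04:44

04:44


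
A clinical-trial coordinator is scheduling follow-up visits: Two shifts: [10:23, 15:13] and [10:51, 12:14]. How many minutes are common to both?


Interval A: [623, 913] minutes from midnight
Interval B: [651, 734] minutes from midnight
Overlap start = max(623, 651) = 651
Overlap end = min(913, 734) = 734
Overlap = 734 - 651 = 83 minutes

83


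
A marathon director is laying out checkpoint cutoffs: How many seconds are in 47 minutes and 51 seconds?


Minutes: 47
Seconds: 51
Convert minutes to seconds: 47 x 60 = 2820
Add remaining seconds: 2820 + 51 = 2871

2871


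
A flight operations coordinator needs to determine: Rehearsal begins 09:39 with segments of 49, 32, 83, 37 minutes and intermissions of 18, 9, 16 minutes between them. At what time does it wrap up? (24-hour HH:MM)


Start: 09:39 = 579 min from midnight
  after task 1 (49 min): 10:28
  after break (18 min): 10:46
  after task 2 (32 min): 11:18
  after break (9 min): 11:27
  after task 3 (83 min): 12:50
  after break (16 min): 13:06
  after task 4 (37 min): 13:43
Total elapsed: 244 minutes
End time: 13:43

13:43


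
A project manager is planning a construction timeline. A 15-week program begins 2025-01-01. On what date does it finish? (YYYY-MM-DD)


Start: 2025-01-01
Weeks to add: 15
Convert to days: 15 x 7 = 105 days
Add 105 days to 2025-01-01
Result: 2025-04-16

2025-04-16


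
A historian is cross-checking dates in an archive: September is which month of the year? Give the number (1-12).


Calendar month order:
8. August
9. September <--
10. October
September is month number 9

9


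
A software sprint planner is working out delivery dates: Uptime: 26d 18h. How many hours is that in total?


Days: 26
Extra hours: 18
Hours per day: 24
Days to hours: 26 x 24 = 624
Total: 624 + 18 = 642

642


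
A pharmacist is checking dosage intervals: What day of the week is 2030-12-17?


Date: 2030-12-17
January 1, 2030 is a Tuesday
Day of year: 351
Offset from Jan 1: 350 days
350 mod 7 = 0
Result: Tuesday

Tuesday


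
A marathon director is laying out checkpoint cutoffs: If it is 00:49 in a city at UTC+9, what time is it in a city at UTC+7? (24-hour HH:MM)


Local time: 00:49 at UTC+9 (offset 9h)
Target zone: UTC+7 (offset 7h)
Difference: 7 - (9) = -2 hours
Calculation: 0 + (-2) = -2
Wraparound: (-2) mod 24 = 22
Result: 22:49

22:49


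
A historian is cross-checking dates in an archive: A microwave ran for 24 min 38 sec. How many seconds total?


Minutes: 24
Extra seconds: 38
Seconds per minute: 60
Minutes to seconds: 24 x 60 = 1440
Total: 1440 + 38 = 1478

1478


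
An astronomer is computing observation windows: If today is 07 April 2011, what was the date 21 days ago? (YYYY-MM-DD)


Start: 2011-04-07
Subtracting 21 days
Days already passed in April: 7
After going back through April: 14 more days to subtract
March 2011 has 31 days, need 14
Result: 2011-03-17

2011-03-17


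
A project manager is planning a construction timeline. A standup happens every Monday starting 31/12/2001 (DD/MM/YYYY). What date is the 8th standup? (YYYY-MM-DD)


First occurrence: 2001-12-31 (occurrence 1)
Each occurrence is 7 days after the previous.
Occurrence 8 is 7 weeks after the first.
7 weeks = 49 days
2001-12-31 + 49 days = 2002-02-18

2002-02-18


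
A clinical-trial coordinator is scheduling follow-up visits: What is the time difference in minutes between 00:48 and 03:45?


Start time: 00:48 = 48 minutes from midnight
End time: 03:45 = 225 minutes from midnight
Difference: 225 - 48 = 177 minutes
That is 2 hours and 57 minutes

177


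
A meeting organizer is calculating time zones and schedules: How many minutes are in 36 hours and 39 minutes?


Hours: 36
Minutes: 39
Convert hours to minutes: 36 x 60 = 2160
Add remaining minutes: 2160 + 39 = 2199

2199


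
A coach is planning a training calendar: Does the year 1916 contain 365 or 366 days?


Year: 1916
Check leap year rules:
Divisible by 4? Yes
Divisible by 100? No
1916 is a leap year
Days: 366

366


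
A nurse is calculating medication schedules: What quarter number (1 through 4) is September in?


Month: September (month 9)
Q1: January-March (months 1-3)
Q2: April-June (months 4-6)
Q3: July-September (months 7-9)
Q4: October-December (months 10-12)
Month 9 falls in Q3

3


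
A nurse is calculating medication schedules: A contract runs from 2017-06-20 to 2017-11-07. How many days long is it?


Start date: 2017-06-20
End date: 2017-11-07
Jun 2017: +11 days
Jul 2017: +31 days
Aug 2017: +31 days
... (3 more months)
Total: 140 days

140
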